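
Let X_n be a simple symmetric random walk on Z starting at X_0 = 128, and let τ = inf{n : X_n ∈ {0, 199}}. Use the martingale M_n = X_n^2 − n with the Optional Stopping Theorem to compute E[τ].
E[τ] = 9088

M_n = X_n^2 − n is a martingale (since E[X_{n+1}^2 | F_n] = X_n^2 + 1). By OST (τ has finite mean in a bounded region), E[M_τ] = E[M_0] = X_0^2 − 0 = 128^2 = 16384. Also E[M_τ] = E[X_τ^2] − E[τ]. The walk exits at 0 or 199, with P(hit 199 first) = 128/199, so E[X_τ^2] = 199^2 · 128/199 + 0 = 25472. Thus E[τ] = E[X_τ^2] − E[M_τ] = 25472 − 16384 = 9088 = 128(199 − 128) = 9088.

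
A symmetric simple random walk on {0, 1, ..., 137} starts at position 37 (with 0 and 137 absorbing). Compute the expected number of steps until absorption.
E[τ | X_0 = 37] = 3700

Let v_k = E[τ | X_0 = k]. Boundary: v_0 = v_137 = 0. Recurrence: v_k = 1 + (v_{k-1} + v_{k+1})/2 for 1 ≤ k ≤ 136. The particular solution to v_k − (v_{k-1} + v_{k+1})/2 = 1 is v_k = −k^2. Adding homogeneous solution A + B k and matching boundaries gives v_k = k (137 − k). Substituting k = 37: v_37 = 37 · 100 = 3700.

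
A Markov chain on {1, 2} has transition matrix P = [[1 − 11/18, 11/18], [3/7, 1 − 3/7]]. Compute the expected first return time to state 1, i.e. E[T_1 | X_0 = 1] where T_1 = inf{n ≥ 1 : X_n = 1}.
E[T_1 | X_0 = 1] = 1/π_1 = 131/54

For an irreducible recurrent Markov chain with stationary distribution π, E[T_i | X_0 = i] = 1/π_i (Kac's formula). Here π_1 = (3/7)/(11/18 + 3/7) = (3/7)/(131/126) = 54/131, so E[T_1 | X_0 = 1] = 1/π_1 = (11/18 + 3/7)/(3/7) = (131/126)/(3/7) = 131/54.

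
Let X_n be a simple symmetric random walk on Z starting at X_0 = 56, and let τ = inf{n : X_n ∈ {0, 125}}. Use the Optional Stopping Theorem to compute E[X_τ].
E[X_τ] = 56

X_n is a martingale and τ is a bounded-mean stopping time (indeed τ is finite a.s. with bounded expectation since the walk is in a bounded region). By the OST, E[X_τ] = E[X_0] = 56. Equivalently: E[X_τ] = 125 · P(hit 125 first) + 0 · P(hit 0 first) = 125 · (56/125) = 56.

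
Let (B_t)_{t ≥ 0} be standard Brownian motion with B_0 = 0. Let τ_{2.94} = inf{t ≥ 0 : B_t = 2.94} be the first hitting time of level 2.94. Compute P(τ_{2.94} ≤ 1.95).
P(τ_{2.94} ≤ 1.95) = 2(1 − Φ(2.94/√1.95)) = 2(1 − Φ(2.1054)) ≈ 0.0353

By the reflection principle for standard BM, P(τ_b ≤ t) = 2 · P(B_t ≥ b). Since B_t ~ N(0, t), P(B_t ≥ 2.94) = 1 − Φ(2.94/√t) = 1 − Φ(2.94/√1.95) = 1 − Φ(2.1054) ≈ 0.01763. Doubling: P(τ_{2.94} ≤ 1.95) ≈ 2 · 0.01763 = 0.03526 ≈ 0.0353.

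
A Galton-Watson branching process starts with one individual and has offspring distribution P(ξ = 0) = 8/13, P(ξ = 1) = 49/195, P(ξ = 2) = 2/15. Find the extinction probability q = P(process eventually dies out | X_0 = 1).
q = 1

Mean offspring μ = 0·8/13 + 1·49/195 + 2·2/15 = 101/195 ≤ 1. For μ ≤ 1 with offspring not concentrated at 1, the Galton-Watson process goes extinct almost surely, so q = 1.
(Algebraic check: The pgf is f(s) = 8/13 + 49/195·s + 2/15·s². The extinction probability q is the smallest fixed point of f in [0, 1]. Setting s = f(s):
  2/15·s² + (49/195 − 1)·s + 8/13 = 0
  2/15·s² − (8/13 + 2/15)·s + 8/13 = 0
which factors as (s − 1)·(2/15·s − 8/13) = 0, giving roots s = 1 and s = (8/13)/(2/15) = 60/13. Since 60/13 ≥ 1, the smallest root in [0, 1] is s = 1.)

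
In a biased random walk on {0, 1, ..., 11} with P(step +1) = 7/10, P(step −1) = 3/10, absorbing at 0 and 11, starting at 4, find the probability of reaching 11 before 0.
P(hit 11 before 0) = (1 − (3/7)^4) / (1 − (3/7)^11) = 477654940/494287399

Let u_k denote P(reach 11 before 0 | start at k). Boundary: u_0 = 0, u_11 = 1. Recurrence: u_k = 7/10·u_{k+1} + 3/10·u_{k-1} for 1 ≤ k ≤ 10. Try u_k = A + B·r^k with r = q/p = (3/10)/(7/10) = 3/7. Substitution satisfies the recurrence; boundary conditions give:
  u_k = (1 − r^k) / (1 − r^N) = (1 − (3/7)^4) / (1 − (3/7)^11) = 477654940/494287399.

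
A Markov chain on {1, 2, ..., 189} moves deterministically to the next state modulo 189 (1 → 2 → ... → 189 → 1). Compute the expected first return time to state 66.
E[T_66 | X_0 = 66] = 189

The chain cycles deterministically, so starting at state 66 it returns in exactly 189 steps. Equivalently, the stationary distribution is uniform π_j = 1/189 for every state j, so by Kac's formula E[T_66] = 1/π_66 = 189.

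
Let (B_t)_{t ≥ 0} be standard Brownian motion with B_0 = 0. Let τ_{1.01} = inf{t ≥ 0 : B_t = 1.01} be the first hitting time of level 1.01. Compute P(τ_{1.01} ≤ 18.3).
P(τ_{1.01} ≤ 18.3) = 2(1 − Φ(1.01/√18.3)) = 2(1 − Φ(0.2361)) ≈ 0.8134

By the reflection principle for standard BM, P(τ_b ≤ t) = 2 · P(B_t ≥ b). Since B_t ~ N(0, t), P(B_t ≥ 1.01) = 1 − Φ(1.01/√t) = 1 − Φ(1.01/√18.3) = 1 − Φ(0.2361) ≈ 0.40668. Doubling: P(τ_{1.01} ≤ 18.3) ≈ 2 · 0.40668 = 0.81336 ≈ 0.8134.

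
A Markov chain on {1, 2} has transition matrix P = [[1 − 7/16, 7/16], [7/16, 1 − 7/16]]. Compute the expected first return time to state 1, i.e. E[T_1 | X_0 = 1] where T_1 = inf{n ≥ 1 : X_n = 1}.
E[T_1 | X_0 = 1] = 1/π_1 = 2

For an irreducible recurrent Markov chain with stationary distribution π, E[T_i | X_0 = i] = 1/π_i (Kac's formula). Here π_1 = (7/16)/(7/16 + 7/16) = (7/16)/(7/8) = 1/2, so E[T_1 | X_0 = 1] = 1/π_1 = (7/16 + 7/16)/(7/16) = (7/8)/(7/16) = 2.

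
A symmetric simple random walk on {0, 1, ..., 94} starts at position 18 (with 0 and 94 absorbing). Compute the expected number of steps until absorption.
E[τ | X_0 = 18] = 1368

Let v_k = E[τ | X_0 = k]. Boundary: v_0 = v_94 = 0. Recurrence: v_k = 1 + (v_{k-1} + v_{k+1})/2 for 1 ≤ k ≤ 93. The particular solution to v_k − (v_{k-1} + v_{k+1})/2 = 1 is v_k = −k^2. Adding homogeneous solution A + B k and matching boundaries gives v_k = k (94 − k). Substituting k = 18: v_18 = 18 · 76 = 1368.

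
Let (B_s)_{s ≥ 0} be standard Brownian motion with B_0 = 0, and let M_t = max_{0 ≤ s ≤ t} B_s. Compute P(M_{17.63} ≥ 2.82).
P(M_{17.63} ≥ 2.82) = 2·P(B_{17.63} ≥ 2.82) = 2(1 − Φ(2.82/√17.63)) ≈ 0.5018

By the reflection principle for Brownian motion, P(M_t ≥ a) = 2 · P(B_t ≥ a) for a ≥ 0. Since B_t ~ N(0, t), P(B_t ≥ 2.82) = 1 − Φ(2.82/√t) = 1 − Φ(2.82/√17.63) = 1 − Φ(0.6716). So
  P(M_{17.63} ≥ 2.82) = 2(1 − Φ(0.6716)) ≈ 0.5018.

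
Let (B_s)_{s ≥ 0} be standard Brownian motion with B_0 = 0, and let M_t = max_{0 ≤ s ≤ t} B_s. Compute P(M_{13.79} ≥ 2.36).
P(M_{13.79} ≥ 2.36) = 2·P(B_{13.79} ≥ 2.36) = 2(1 − Φ(2.36/√13.79)) ≈ 0.5251

By the reflection principle for Brownian motion, P(M_t ≥ a) = 2 · P(B_t ≥ a) for a ≥ 0. Since B_t ~ N(0, t), P(B_t ≥ 2.36) = 1 − Φ(2.36/√t) = 1 − Φ(2.36/√13.79) = 1 − Φ(0.6355). So
  P(M_{13.79} ≥ 2.36) = 2(1 − Φ(0.6355)) ≈ 0.5251.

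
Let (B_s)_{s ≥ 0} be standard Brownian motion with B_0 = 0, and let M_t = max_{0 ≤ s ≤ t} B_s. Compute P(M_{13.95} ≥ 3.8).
P(M_{13.95} ≥ 3.8) = 2·P(B_{13.95} ≥ 3.8) = 2(1 − Φ(3.8/√13.95)) ≈ 0.3090

By the reflection principle for Brownian motion, P(M_t ≥ a) = 2 · P(B_t ≥ a) for a ≥ 0. Since B_t ~ N(0, t), P(B_t ≥ 3.8) = 1 − Φ(3.8/√t) = 1 − Φ(3.8/√13.95) = 1 − Φ(1.0174). So
  P(M_{13.95} ≥ 3.8) = 2(1 − Φ(1.0174)) ≈ 0.3090.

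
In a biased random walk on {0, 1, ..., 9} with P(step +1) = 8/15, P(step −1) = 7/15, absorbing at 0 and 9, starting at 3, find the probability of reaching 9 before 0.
P(hit 9 before 0) = (1 − (7/8)^3) / (1 − (7/8)^9) = 262144/555409

Let u_k denote P(reach 9 before 0 | start at k). Boundary: u_0 = 0, u_9 = 1. Recurrence: u_k = 8/15·u_{k+1} + 7/15·u_{k-1} for 1 ≤ k ≤ 8. Try u_k = A + B·r^k with r = q/p = (7/15)/(8/15) = 7/8. Substitution satisfies the recurrence; boundary conditions give:
  u_k = (1 − r^k) / (1 − r^N) = (1 − (7/8)^3) / (1 − (7/8)^9) = 262144/555409.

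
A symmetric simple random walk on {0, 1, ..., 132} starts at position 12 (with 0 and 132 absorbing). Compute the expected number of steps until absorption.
E[τ | X_0 = 12] = 1440

Let v_k = E[τ | X_0 = k]. Boundary: v_0 = v_132 = 0. Recurrence: v_k = 1 + (v_{k-1} + v_{k+1})/2 for 1 ≤ k ≤ 131. The particular solution to v_k − (v_{k-1} + v_{k+1})/2 = 1 is v_k = −k^2. Adding homogeneous solution A + B k and matching boundaries gives v_k = k (132 − k). Substituting k = 12: v_12 = 12 · 120 = 1440.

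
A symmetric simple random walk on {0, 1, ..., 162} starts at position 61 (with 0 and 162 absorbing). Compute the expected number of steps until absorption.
E[τ | X_0 = 61] = 6161

Let v_k = E[τ | X_0 = k]. Boundary: v_0 = v_162 = 0. Recurrence: v_k = 1 + (v_{k-1} + v_{k+1})/2 for 1 ≤ k ≤ 161. The particular solution to v_k − (v_{k-1} + v_{k+1})/2 = 1 is v_k = −k^2. Adding homogeneous solution A + B k and matching boundaries gives v_k = k (162 − k). Substituting k = 61: v_61 = 61 · 101 = 6161.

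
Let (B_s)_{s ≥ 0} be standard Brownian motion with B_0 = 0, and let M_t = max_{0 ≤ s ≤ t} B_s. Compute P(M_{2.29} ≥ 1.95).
P(M_{2.29} ≥ 1.95) = 2·P(B_{2.29} ≥ 1.95) = 2(1 − Φ(1.95/√2.29)) ≈ 0.1975

By the reflection principle for Brownian motion, P(M_t ≥ a) = 2 · P(B_t ≥ a) for a ≥ 0. Since B_t ~ N(0, t), P(B_t ≥ 1.95) = 1 − Φ(1.95/√t) = 1 − Φ(1.95/√2.29) = 1 − Φ(1.2886). So
  P(M_{2.29} ≥ 1.95) = 2(1 − Φ(1.2886)) ≈ 0.1975.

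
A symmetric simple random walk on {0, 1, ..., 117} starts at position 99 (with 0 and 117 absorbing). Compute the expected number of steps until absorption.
E[τ | X_0 = 99] = 1782

Let v_k = E[τ | X_0 = k]. Boundary: v_0 = v_117 = 0. Recurrence: v_k = 1 + (v_{k-1} + v_{k+1})/2 for 1 ≤ k ≤ 116. The particular solution to v_k − (v_{k-1} + v_{k+1})/2 = 1 is v_k = −k^2. Adding homogeneous solution A + B k and matching boundaries gives v_k = k (117 − k). Substituting k = 99: v_99 = 99 · 18 = 1782.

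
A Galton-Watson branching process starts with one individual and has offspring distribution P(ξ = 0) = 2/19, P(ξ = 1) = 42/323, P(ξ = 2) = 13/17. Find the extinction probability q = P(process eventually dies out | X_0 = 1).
q = 34/247

The pgf is f(s) = 2/19 + 42/323·s + 13/17·s². The extinction probability q is the smallest fixed point of f in [0, 1]. Setting s = f(s):
  13/17·s² + (42/323 − 1)·s + 2/19 = 0
  13/17·s² − (2/19 + 13/17)·s + 2/19 = 0
which factors as (s − 1)·(13/17·s − 2/19) = 0, giving roots s = 1 and s = (2/19)/(13/17) = 34/247.
Mean offspring μ = 42/323 + 2·13/17 = 536/323 > 1 (supercritical), so q < 1. The extinction probability is the smaller root: q = (2/19)/(13/17) = 34/247.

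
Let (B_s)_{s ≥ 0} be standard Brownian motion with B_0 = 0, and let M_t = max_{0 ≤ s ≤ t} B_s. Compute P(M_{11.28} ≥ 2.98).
P(M_{11.28} ≥ 2.98) = 2·P(B_{11.28} ≥ 2.98) = 2(1 − Φ(2.98/√11.28)) ≈ 0.3749

By the reflection principle for Brownian motion, P(M_t ≥ a) = 2 · P(B_t ≥ a) for a ≥ 0. Since B_t ~ N(0, t), P(B_t ≥ 2.98) = 1 − Φ(2.98/√t) = 1 − Φ(2.98/√11.28) = 1 − Φ(0.8873). So
  P(M_{11.28} ≥ 2.98) = 2(1 − Φ(0.8873)) ≈ 0.3749.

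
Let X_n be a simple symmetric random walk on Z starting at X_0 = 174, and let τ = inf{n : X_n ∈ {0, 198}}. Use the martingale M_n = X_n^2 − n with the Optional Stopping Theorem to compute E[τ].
E[τ] = 4176

M_n = X_n^2 − n is a martingale (since E[X_{n+1}^2 | F_n] = X_n^2 + 1). By OST (τ has finite mean in a bounded region), E[M_τ] = E[M_0] = X_0^2 − 0 = 174^2 = 30276. Also E[M_τ] = E[X_τ^2] − E[τ]. The walk exits at 0 or 198, with P(hit 198 first) = 174/198, so E[X_τ^2] = 198^2 · 174/198 + 0 = 34452. Thus E[τ] = E[X_τ^2] − E[M_τ] = 34452 − 30276 = 4176 = 174(198 − 174) = 4176.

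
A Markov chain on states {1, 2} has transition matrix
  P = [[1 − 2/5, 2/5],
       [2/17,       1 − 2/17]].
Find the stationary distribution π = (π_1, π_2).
π_1 = 5/22, π_2 = 17/22

Solve πP = π with π_1 + π_2 = 1. From πP = π: π_1 · (1 − 2/5) + π_2 · 2/17 = π_1 ⇒ π_2 · 2/17 = π_1 · 2/5 ⇒ π_2/π_1 = (2/5)/(2/17) = 17/5. Together with π_1 + π_2 = 1:
  π_1 = (2/17)/(2/5 + 2/17) = (2/17)/(44/85) = 5/22,
  π_2 = (2/5)/(2/5 + 2/17) = (2/5)/(44/85) = 17/22.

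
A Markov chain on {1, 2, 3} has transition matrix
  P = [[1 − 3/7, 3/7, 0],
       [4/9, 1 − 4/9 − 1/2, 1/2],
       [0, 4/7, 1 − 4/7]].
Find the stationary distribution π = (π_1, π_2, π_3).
π = (224/629, 216/629, 189/629)

This is a birth-death chain on three states, which satisfies detailed balance: π_1 · P_{12} = π_2 · P_{21} and π_2 · P_{23} = π_3 · P_{32}.
From π_1 · 3/7 = π_2 · 4/9: π_2/π_1 = (3/7)/(4/9) = 27/28.
From π_2 · 1/2 = π_3 · 4/7: π_3/π_2 = (1/2)/(4/7) = 7/8.
Take π_1 proportional to 1; then unnormalized π = (1, 27/28, 27/32). Normalize by dividing by the sum 629/224:
  π = (224/629, 216/629, 189/629).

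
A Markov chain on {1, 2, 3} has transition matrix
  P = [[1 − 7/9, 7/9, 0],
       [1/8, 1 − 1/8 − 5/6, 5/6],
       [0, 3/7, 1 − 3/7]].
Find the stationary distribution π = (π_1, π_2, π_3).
π = (81/1565, 504/1565, 196/313)

This is a birth-death chain on three states, which satisfies detailed balance: π_1 · P_{12} = π_2 · P_{21} and π_2 · P_{23} = π_3 · P_{32}.
From π_1 · 7/9 = π_2 · 1/8: π_2/π_1 = (7/9)/(1/8) = 56/9.
From π_2 · 5/6 = π_3 · 3/7: π_3/π_2 = (5/6)/(3/7) = 35/18.
Take π_1 proportional to 1; then unnormalized π = (1, 56/9, 980/81). Normalize by dividing by the sum 1565/81:
  π = (81/1565, 504/1565, 196/313).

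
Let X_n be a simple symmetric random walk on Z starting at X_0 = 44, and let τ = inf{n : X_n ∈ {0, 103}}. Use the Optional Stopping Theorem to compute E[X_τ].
E[X_τ] = 44

X_n is a martingale and τ is a bounded-mean stopping time (indeed τ is finite a.s. with bounded expectation since the walk is in a bounded region). By the OST, E[X_τ] = E[X_0] = 44. Equivalently: E[X_τ] = 103 · P(hit 103 first) + 0 · P(hit 0 first) = 103 · (44/103) = 44.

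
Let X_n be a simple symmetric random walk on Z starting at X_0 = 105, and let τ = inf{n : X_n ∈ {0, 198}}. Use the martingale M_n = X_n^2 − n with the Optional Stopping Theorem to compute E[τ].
E[τ] = 9765

M_n = X_n^2 − n is a martingale (since E[X_{n+1}^2 | F_n] = X_n^2 + 1). By OST (τ has finite mean in a bounded region), E[M_τ] = E[M_0] = X_0^2 − 0 = 105^2 = 11025. Also E[M_τ] = E[X_τ^2] − E[τ]. The walk exits at 0 or 198, with P(hit 198 first) = 105/198, so E[X_τ^2] = 198^2 · 105/198 + 0 = 20790. Thus E[τ] = E[X_τ^2] − E[M_τ] = 20790 − 11025 = 9765 = 105(198 − 105) = 9765.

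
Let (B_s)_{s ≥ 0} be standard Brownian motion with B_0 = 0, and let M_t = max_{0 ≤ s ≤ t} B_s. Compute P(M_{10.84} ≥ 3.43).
P(M_{10.84} ≥ 3.43) = 2·P(B_{10.84} ≥ 3.43) = 2(1 − Φ(3.43/√10.84)) ≈ 0.2975

By the reflection principle for Brownian motion, P(M_t ≥ a) = 2 · P(B_t ≥ a) for a ≥ 0. Since B_t ~ N(0, t), P(B_t ≥ 3.43) = 1 − Φ(3.43/√t) = 1 − Φ(3.43/√10.84) = 1 − Φ(1.0418). So
  P(M_{10.84} ≥ 3.43) = 2(1 − Φ(1.0418)) ≈ 0.2975.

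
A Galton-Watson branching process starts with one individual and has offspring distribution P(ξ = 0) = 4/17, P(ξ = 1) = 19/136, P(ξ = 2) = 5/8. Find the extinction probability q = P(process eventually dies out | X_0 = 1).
q = 32/85

The pgf is f(s) = 4/17 + 19/136·s + 5/8·s². The extinction probability q is the smallest fixed point of f in [0, 1]. Setting s = f(s):
  5/8·s² + (19/136 − 1)·s + 4/17 = 0
  5/8·s² − (4/17 + 5/8)·s + 4/17 = 0
which factors as (s − 1)·(5/8·s − 4/17) = 0, giving roots s = 1 and s = (4/17)/(5/8) = 32/85.
Mean offspring μ = 19/136 + 2·5/8 = 189/136 > 1 (supercritical), so q < 1. The extinction probability is the smaller root: q = (4/17)/(5/8) = 32/85.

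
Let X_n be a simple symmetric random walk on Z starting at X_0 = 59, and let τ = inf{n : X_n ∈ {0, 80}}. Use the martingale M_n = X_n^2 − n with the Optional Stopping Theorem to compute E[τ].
E[τ] = 1239

M_n = X_n^2 − n is a martingale (since E[X_{n+1}^2 | F_n] = X_n^2 + 1). By OST (τ has finite mean in a bounded region), E[M_τ] = E[M_0] = X_0^2 − 0 = 59^2 = 3481. Also E[M_τ] = E[X_τ^2] − E[τ]. The walk exits at 0 or 80, with P(hit 80 first) = 59/80, so E[X_τ^2] = 80^2 · 59/80 + 0 = 4720. Thus E[τ] = E[X_τ^2] − E[M_τ] = 4720 − 3481 = 1239 = 59(80 − 59) = 1239.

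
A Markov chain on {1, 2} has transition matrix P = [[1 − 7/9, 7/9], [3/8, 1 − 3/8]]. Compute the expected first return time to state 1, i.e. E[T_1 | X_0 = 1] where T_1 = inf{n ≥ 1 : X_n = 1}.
E[T_1 | X_0 = 1] = 1/π_1 = 83/27

For an irreducible recurrent Markov chain with stationary distribution π, E[T_i | X_0 = i] = 1/π_i (Kac's formula). Here π_1 = (3/8)/(7/9 + 3/8) = (3/8)/(83/72) = 27/83, so E[T_1 | X_0 = 1] = 1/π_1 = (7/9 + 3/8)/(3/8) = (83/72)/(3/8) = 83/27.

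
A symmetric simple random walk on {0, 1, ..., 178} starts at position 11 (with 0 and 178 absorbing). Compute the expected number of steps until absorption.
E[τ | X_0 = 11] = 1837

Let v_k = E[τ | X_0 = k]. Boundary: v_0 = v_178 = 0. Recurrence: v_k = 1 + (v_{k-1} + v_{k+1})/2 for 1 ≤ k ≤ 177. The particular solution to v_k − (v_{k-1} + v_{k+1})/2 = 1 is v_k = −k^2. Adding homogeneous solution A + B k and matching boundaries gives v_k = k (178 − k). Substituting k = 11: v_11 = 11 · 167 = 1837.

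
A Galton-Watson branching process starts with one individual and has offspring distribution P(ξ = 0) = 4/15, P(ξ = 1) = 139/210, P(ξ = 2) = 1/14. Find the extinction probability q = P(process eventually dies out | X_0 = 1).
q = 1

Mean offspring μ = 0·4/15 + 1·139/210 + 2·1/14 = 169/210 ≤ 1. For μ ≤ 1 with offspring not concentrated at 1, the Galton-Watson process goes extinct almost surely, so q = 1.
(Algebraic check: The pgf is f(s) = 4/15 + 139/210·s + 1/14·s². The extinction probability q is the smallest fixed point of f in [0, 1]. Setting s = f(s):
  1/14·s² + (139/210 − 1)·s + 4/15 = 0
  1/14·s² − (4/15 + 1/14)·s + 4/15 = 0
which factors as (s − 1)·(1/14·s − 4/15) = 0, giving roots s = 1 and s = (4/15)/(1/14) = 56/15. Since 56/15 ≥ 1, the smallest root in [0, 1] is s = 1.)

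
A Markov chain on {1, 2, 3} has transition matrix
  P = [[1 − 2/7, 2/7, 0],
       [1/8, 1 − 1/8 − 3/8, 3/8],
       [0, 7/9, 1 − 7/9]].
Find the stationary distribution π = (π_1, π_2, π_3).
π = (49/215, 112/215, 54/215)

This is a birth-death chain on three states, which satisfies detailed balance: π_1 · P_{12} = π_2 · P_{21} and π_2 · P_{23} = π_3 · P_{32}.
From π_1 · 2/7 = π_2 · 1/8: π_2/π_1 = (2/7)/(1/8) = 16/7.
From π_2 · 3/8 = π_3 · 7/9: π_3/π_2 = (3/8)/(7/9) = 27/56.
Take π_1 proportional to 1; then unnormalized π = (1, 16/7, 54/49). Normalize by dividing by the sum 215/49:
  π = (49/215, 112/215, 54/215).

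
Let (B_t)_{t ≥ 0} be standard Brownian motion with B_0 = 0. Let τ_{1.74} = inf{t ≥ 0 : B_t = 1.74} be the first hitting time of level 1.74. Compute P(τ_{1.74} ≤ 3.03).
P(τ_{1.74} ≤ 3.03) = 2(1 − Φ(1.74/√3.03)) = 2(1 − Φ(0.9996)) ≈ 0.3175

By the reflection principle for standard BM, P(τ_b ≤ t) = 2 · P(B_t ≥ b). Since B_t ~ N(0, t), P(B_t ≥ 1.74) = 1 − Φ(1.74/√t) = 1 − Φ(1.74/√3.03) = 1 − Φ(0.9996) ≈ 0.15875. Doubling: P(τ_{1.74} ≤ 3.03) ≈ 2 · 0.15875 = 0.31750 ≈ 0.3175.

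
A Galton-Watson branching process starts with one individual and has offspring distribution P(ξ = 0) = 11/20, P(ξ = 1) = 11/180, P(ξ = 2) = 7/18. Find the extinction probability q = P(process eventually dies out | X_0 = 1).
q = 1

Mean offspring μ = 0·11/20 + 1·11/180 + 2·7/18 = 151/180 ≤ 1. For μ ≤ 1 with offspring not concentrated at 1, the Galton-Watson process goes extinct almost surely, so q = 1.
(Algebraic check: The pgf is f(s) = 11/20 + 11/180·s + 7/18·s². The extinction probability q is the smallest fixed point of f in [0, 1]. Setting s = f(s):
  7/18·s² + (11/180 − 1)·s + 11/20 = 0
  7/18·s² − (11/20 + 7/18)·s + 11/20 = 0
which factors as (s − 1)·(7/18·s − 11/20) = 0, giving roots s = 1 and s = (11/20)/(7/18) = 99/70. Since 99/70 ≥ 1, the smallest root in [0, 1] is s = 1.)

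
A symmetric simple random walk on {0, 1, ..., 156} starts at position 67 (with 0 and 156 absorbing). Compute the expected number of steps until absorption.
E[τ | X_0 = 67] = 5963

Let v_k = E[τ | X_0 = k]. Boundary: v_0 = v_156 = 0. Recurrence: v_k = 1 + (v_{k-1} + v_{k+1})/2 for 1 ≤ k ≤ 155. The particular solution to v_k − (v_{k-1} + v_{k+1})/2 = 1 is v_k = −k^2. Adding homogeneous solution A + B k and matching boundaries gives v_k = k (156 − k). Substituting k = 67: v_67 = 67 · 89 = 5963.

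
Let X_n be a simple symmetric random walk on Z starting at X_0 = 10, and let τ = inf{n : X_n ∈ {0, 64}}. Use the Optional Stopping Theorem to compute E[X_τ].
E[X_τ] = 10

X_n is a martingale and τ is a bounded-mean stopping time (indeed τ is finite a.s. with bounded expectation since the walk is in a bounded region). By the OST, E[X_τ] = E[X_0] = 10. Equivalently: E[X_τ] = 64 · P(hit 64 first) + 0 · P(hit 0 first) = 64 · (10/64) = 10.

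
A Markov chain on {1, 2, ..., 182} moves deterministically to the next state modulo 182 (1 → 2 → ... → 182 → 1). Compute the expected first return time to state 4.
E[T_4 | X_0 = 4] = 182

The chain cycles deterministically, so starting at state 4 it returns in exactly 182 steps. Equivalently, the stationary distribution is uniform π_j = 1/182 for every state j, so by Kac's formula E[T_4] = 1/π_4 = 182.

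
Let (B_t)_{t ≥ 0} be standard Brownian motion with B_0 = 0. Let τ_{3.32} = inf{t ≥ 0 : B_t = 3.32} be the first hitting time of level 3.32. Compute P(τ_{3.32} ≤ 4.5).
P(τ_{3.32} ≤ 4.5) = 2(1 − Φ(3.32/√4.5)) = 2(1 − Φ(1.5651)) ≈ 0.1176

By the reflection principle for standard BM, P(τ_b ≤ t) = 2 · P(B_t ≥ b). Since B_t ~ N(0, t), P(B_t ≥ 3.32) = 1 − Φ(3.32/√t) = 1 − Φ(3.32/√4.5) = 1 − Φ(1.5651) ≈ 0.05878. Doubling: P(τ_{3.32} ≤ 4.5) ≈ 2 · 0.05878 = 0.11756 ≈ 0.1176.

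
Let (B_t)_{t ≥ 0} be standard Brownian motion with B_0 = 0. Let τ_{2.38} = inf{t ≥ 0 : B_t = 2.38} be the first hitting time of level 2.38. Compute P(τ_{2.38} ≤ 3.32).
P(τ_{2.38} ≤ 3.32) = 2(1 − Φ(2.38/√3.32)) = 2(1 − Φ(1.3062)) ≈ 0.1915

By the reflection principle for standard BM, P(τ_b ≤ t) = 2 · P(B_t ≥ b). Since B_t ~ N(0, t), P(B_t ≥ 2.38) = 1 − Φ(2.38/√t) = 1 − Φ(2.38/√3.32) = 1 − Φ(1.3062) ≈ 0.09574. Doubling: P(τ_{2.38} ≤ 3.32) ≈ 2 · 0.09574 = 0.19148 ≈ 0.1915.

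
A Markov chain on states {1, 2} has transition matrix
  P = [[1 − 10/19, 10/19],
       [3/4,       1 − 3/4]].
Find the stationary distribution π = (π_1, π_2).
π_1 = 57/97, π_2 = 40/97

Solve πP = π with π_1 + π_2 = 1. From πP = π: π_1 · (1 − 10/19) + π_2 · 3/4 = π_1 ⇒ π_2 · 3/4 = π_1 · 10/19 ⇒ π_2/π_1 = (10/19)/(3/4) = 40/57. Together with π_1 + π_2 = 1:
  π_1 = (3/4)/(10/19 + 3/4) = (3/4)/(97/76) = 57/97,
  π_2 = (10/19)/(10/19 + 3/4) = (10/19)/(97/76) = 40/97.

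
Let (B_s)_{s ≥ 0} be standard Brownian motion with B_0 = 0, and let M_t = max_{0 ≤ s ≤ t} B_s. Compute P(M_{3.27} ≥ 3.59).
P(M_{3.27} ≥ 3.59) = 2·P(B_{3.27} ≥ 3.59) = 2(1 − Φ(3.59/√3.27)) ≈ 0.0471

By the reflection principle for Brownian motion, P(M_t ≥ a) = 2 · P(B_t ≥ a) for a ≥ 0. Since B_t ~ N(0, t), P(B_t ≥ 3.59) = 1 − Φ(3.59/√t) = 1 − Φ(3.59/√3.27) = 1 − Φ(1.9853). So
  P(M_{3.27} ≥ 3.59) = 2(1 − Φ(1.9853)) ≈ 0.0471.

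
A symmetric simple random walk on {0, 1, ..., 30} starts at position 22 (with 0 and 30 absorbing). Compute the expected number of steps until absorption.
E[τ | X_0 = 22] = 176

Let v_k = E[τ | X_0 = k]. Boundary: v_0 = v_30 = 0. Recurrence: v_k = 1 + (v_{k-1} + v_{k+1})/2 for 1 ≤ k ≤ 29. The particular solution to v_k − (v_{k-1} + v_{k+1})/2 = 1 is v_k = −k^2. Adding homogeneous solution A + B k and matching boundaries gives v_k = k (30 − k). Substituting k = 22: v_22 = 22 · 8 = 176.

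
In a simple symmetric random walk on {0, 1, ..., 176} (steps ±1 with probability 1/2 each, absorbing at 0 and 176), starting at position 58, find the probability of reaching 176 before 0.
P(hit 176 before 0) = 58/176 = 29/88

Let u_k = P(hit 176 before 0 | start at k). Then u_0 = 0, u_176 = 1, and u_k = u_{k-1}/2 + u_{k+1}/2 for 1 ≤ k ≤ 175. This harmonic recurrence is solved by u_k = k/176, giving u_58 = 58/176 = 29/88.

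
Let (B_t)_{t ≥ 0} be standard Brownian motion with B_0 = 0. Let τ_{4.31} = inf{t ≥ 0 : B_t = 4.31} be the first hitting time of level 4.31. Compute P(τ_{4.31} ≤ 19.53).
P(τ_{4.31} ≤ 19.53) = 2(1 − Φ(4.31/√19.53)) = 2(1 − Φ(0.9753)) ≈ 0.3294

By the reflection principle for standard BM, P(τ_b ≤ t) = 2 · P(B_t ≥ b). Since B_t ~ N(0, t), P(B_t ≥ 4.31) = 1 − Φ(4.31/√t) = 1 − Φ(4.31/√19.53) = 1 − Φ(0.9753) ≈ 0.16471. Doubling: P(τ_{4.31} ≤ 19.53) ≈ 2 · 0.16471 = 0.32942 ≈ 0.3294.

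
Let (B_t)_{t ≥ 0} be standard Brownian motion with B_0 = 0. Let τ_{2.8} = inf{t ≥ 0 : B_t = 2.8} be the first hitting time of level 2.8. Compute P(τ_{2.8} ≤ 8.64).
P(τ_{2.8} ≤ 8.64) = 2(1 − Φ(2.8/√8.64)) = 2(1 − Φ(0.9526)) ≈ 0.3408

By the reflection principle for standard BM, P(τ_b ≤ t) = 2 · P(B_t ≥ b). Since B_t ~ N(0, t), P(B_t ≥ 2.8) = 1 − Φ(2.8/√t) = 1 − Φ(2.8/√8.64) = 1 − Φ(0.9526) ≈ 0.17040. Doubling: P(τ_{2.8} ≤ 8.64) ≈ 2 · 0.17040 = 0.34080 ≈ 0.3408.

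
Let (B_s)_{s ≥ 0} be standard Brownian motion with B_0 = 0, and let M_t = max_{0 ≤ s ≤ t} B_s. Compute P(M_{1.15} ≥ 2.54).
P(M_{1.15} ≥ 2.54) = 2·P(B_{1.15} ≥ 2.54) = 2(1 − Φ(2.54/√1.15)) ≈ 0.0179

By the reflection principle for Brownian motion, P(M_t ≥ a) = 2 · P(B_t ≥ a) for a ≥ 0. Since B_t ~ N(0, t), P(B_t ≥ 2.54) = 1 − Φ(2.54/√t) = 1 − Φ(2.54/√1.15) = 1 − Φ(2.3686). So
  P(M_{1.15} ≥ 2.54) = 2(1 − Φ(2.3686)) ≈ 0.0179.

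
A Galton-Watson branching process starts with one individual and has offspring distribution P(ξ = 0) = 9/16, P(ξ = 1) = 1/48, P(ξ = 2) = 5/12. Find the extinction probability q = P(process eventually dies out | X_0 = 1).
q = 1

Mean offspring μ = 0·9/16 + 1·1/48 + 2·5/12 = 41/48 ≤ 1. For μ ≤ 1 with offspring not concentrated at 1, the Galton-Watson process goes extinct almost surely, so q = 1.
(Algebraic check: The pgf is f(s) = 9/16 + 1/48·s + 5/12·s². The extinction probability q is the smallest fixed point of f in [0, 1]. Setting s = f(s):
  5/12·s² + (1/48 − 1)·s + 9/16 = 0
  5/12·s² − (9/16 + 5/12)·s + 9/16 = 0
which factors as (s − 1)·(5/12·s − 9/16) = 0, giving roots s = 1 and s = (9/16)/(5/12) = 27/20. Since 27/20 ≥ 1, the smallest root in [0, 1] is s = 1.)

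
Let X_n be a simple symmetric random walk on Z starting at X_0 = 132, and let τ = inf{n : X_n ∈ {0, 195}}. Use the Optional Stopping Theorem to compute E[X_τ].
E[X_τ] = 132

X_n is a martingale and τ is a bounded-mean stopping time (indeed τ is finite a.s. with bounded expectation since the walk is in a bounded region). By the OST, E[X_τ] = E[X_0] = 132. Equivalently: E[X_τ] = 195 · P(hit 195 first) + 0 · P(hit 0 first) = 195 · (132/195) = 132.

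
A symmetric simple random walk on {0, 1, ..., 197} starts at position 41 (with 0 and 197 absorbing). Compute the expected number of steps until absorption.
E[τ | X_0 = 41] = 6396

Let v_k = E[τ | X_0 = k]. Boundary: v_0 = v_197 = 0. Recurrence: v_k = 1 + (v_{k-1} + v_{k+1})/2 for 1 ≤ k ≤ 196. The particular solution to v_k − (v_{k-1} + v_{k+1})/2 = 1 is v_k = −k^2. Adding homogeneous solution A + B k and matching boundaries gives v_k = k (197 − k). Substituting k = 41: v_41 = 41 · 156 = 6396.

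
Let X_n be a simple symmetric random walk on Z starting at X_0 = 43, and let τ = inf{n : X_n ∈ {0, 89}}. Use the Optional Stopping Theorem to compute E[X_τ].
E[X_τ] = 43

X_n is a martingale and τ is a bounded-mean stopping time (indeed τ is finite a.s. with bounded expectation since the walk is in a bounded region). By the OST, E[X_τ] = E[X_0] = 43. Equivalently: E[X_τ] = 89 · P(hit 89 first) + 0 · P(hit 0 first) = 89 · (43/89) = 43.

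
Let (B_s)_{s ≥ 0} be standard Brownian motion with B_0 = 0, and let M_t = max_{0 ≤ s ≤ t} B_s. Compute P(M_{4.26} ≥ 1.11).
P(M_{4.26} ≥ 1.11) = 2·P(B_{4.26} ≥ 1.11) = 2(1 − Φ(1.11/√4.26)) ≈ 0.5907

By the reflection principle for Brownian motion, P(M_t ≥ a) = 2 · P(B_t ≥ a) for a ≥ 0. Since B_t ~ N(0, t), P(B_t ≥ 1.11) = 1 − Φ(1.11/√t) = 1 − Φ(1.11/√4.26) = 1 − Φ(0.5378). So
  P(M_{4.26} ≥ 1.11) = 2(1 − Φ(0.5378)) ≈ 0.5907.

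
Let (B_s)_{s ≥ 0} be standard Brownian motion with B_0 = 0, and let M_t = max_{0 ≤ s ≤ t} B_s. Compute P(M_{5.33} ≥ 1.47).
P(M_{5.33} ≥ 1.47) = 2·P(B_{5.33} ≥ 1.47) = 2(1 − Φ(1.47/√5.33)) ≈ 0.5243

By the reflection principle for Brownian motion, P(M_t ≥ a) = 2 · P(B_t ≥ a) for a ≥ 0. Since B_t ~ N(0, t), P(B_t ≥ 1.47) = 1 − Φ(1.47/√t) = 1 − Φ(1.47/√5.33) = 1 − Φ(0.6367). So
  P(M_{5.33} ≥ 1.47) = 2(1 − Φ(0.6367)) ≈ 0.5243.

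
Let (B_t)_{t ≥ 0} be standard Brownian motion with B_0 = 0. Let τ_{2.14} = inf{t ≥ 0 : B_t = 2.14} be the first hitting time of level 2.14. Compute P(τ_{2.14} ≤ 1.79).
P(τ_{2.14} ≤ 1.79) = 2(1 − Φ(2.14/√1.79)) = 2(1 − Φ(1.5995)) ≈ 0.1097

By the reflection principle for standard BM, P(τ_b ≤ t) = 2 · P(B_t ≥ b). Since B_t ~ N(0, t), P(B_t ≥ 2.14) = 1 − Φ(2.14/√t) = 1 − Φ(2.14/√1.79) = 1 − Φ(1.5995) ≈ 0.05485. Doubling: P(τ_{2.14} ≤ 1.79) ≈ 2 · 0.05485 = 0.10970 ≈ 0.1097.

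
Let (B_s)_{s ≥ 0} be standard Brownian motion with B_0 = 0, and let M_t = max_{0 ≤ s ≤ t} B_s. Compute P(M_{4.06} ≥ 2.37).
P(M_{4.06} ≥ 2.37) = 2·P(B_{4.06} ≥ 2.37) = 2(1 − Φ(2.37/√4.06)) ≈ 0.2395

By the reflection principle for Brownian motion, P(M_t ≥ a) = 2 · P(B_t ≥ a) for a ≥ 0. Since B_t ~ N(0, t), P(B_t ≥ 2.37) = 1 − Φ(2.37/√t) = 1 − Φ(2.37/√4.06) = 1 − Φ(1.1762). So
  P(M_{4.06} ≥ 2.37) = 2(1 − Φ(1.1762)) ≈ 0.2395.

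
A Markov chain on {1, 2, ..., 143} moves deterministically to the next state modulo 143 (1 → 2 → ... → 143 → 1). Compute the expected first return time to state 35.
E[T_35 | X_0 = 35] = 143

The chain cycles deterministically, so starting at state 35 it returns in exactly 143 steps. Equivalently, the stationary distribution is uniform π_j = 1/143 for every state j, so by Kac's formula E[T_35] = 1/π_35 = 143.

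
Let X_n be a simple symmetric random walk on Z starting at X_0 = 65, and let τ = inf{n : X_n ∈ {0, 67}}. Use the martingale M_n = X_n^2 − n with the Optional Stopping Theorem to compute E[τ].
E[τ] = 130

M_n = X_n^2 − n is a martingale (since E[X_{n+1}^2 | F_n] = X_n^2 + 1). By OST (τ has finite mean in a bounded region), E[M_τ] = E[M_0] = X_0^2 − 0 = 65^2 = 4225. Also E[M_τ] = E[X_τ^2] − E[τ]. The walk exits at 0 or 67, with P(hit 67 first) = 65/67, so E[X_τ^2] = 67^2 · 65/67 + 0 = 4355. Thus E[τ] = E[X_τ^2] − E[M_τ] = 4355 − 4225 = 130 = 65(67 − 65) = 130.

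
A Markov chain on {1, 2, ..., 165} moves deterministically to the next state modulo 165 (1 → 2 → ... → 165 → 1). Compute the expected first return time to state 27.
E[T_27 | X_0 = 27] = 165

The chain cycles deterministically, so starting at state 27 it returns in exactly 165 steps. Equivalently, the stationary distribution is uniform π_j = 1/165 for every state j, so by Kac's formula E[T_27] = 1/π_27 = 165.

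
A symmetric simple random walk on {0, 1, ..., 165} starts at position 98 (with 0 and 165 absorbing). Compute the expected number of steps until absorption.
E[τ | X_0 = 98] = 6566

Let v_k = E[τ | X_0 = k]. Boundary: v_0 = v_165 = 0. Recurrence: v_k = 1 + (v_{k-1} + v_{k+1})/2 for 1 ≤ k ≤ 164. The particular solution to v_k − (v_{k-1} + v_{k+1})/2 = 1 is v_k = −k^2. Adding homogeneous solution A + B k and matching boundaries gives v_k = k (165 − k). Substituting k = 98: v_98 = 98 · 67 = 6566.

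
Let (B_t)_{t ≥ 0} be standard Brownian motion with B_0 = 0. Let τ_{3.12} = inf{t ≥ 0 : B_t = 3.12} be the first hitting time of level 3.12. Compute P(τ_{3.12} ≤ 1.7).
P(τ_{3.12} ≤ 1.7) = 2(1 − Φ(3.12/√1.7)) = 2(1 − Φ(2.3929)) ≈ 0.0167

By the reflection principle for standard BM, P(τ_b ≤ t) = 2 · P(B_t ≥ b). Since B_t ~ N(0, t), P(B_t ≥ 3.12) = 1 − Φ(3.12/√t) = 1 − Φ(3.12/√1.7) = 1 − Φ(2.3929) ≈ 0.00836. Doubling: P(τ_{3.12} ≤ 1.7) ≈ 2 · 0.00836 = 0.01672 ≈ 0.0167.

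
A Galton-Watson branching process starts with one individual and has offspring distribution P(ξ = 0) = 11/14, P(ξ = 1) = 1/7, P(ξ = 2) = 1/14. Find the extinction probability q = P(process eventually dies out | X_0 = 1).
q = 1

Mean offspring μ = 0·11/14 + 1·1/7 + 2·1/14 = 2/7 ≤ 1. For μ ≤ 1 with offspring not concentrated at 1, the Galton-Watson process goes extinct almost surely, so q = 1.
(Algebraic check: The pgf is f(s) = 11/14 + 1/7·s + 1/14·s². The extinction probability q is the smallest fixed point of f in [0, 1]. Setting s = f(s):
  1/14·s² + (1/7 − 1)·s + 11/14 = 0
  1/14·s² − (11/14 + 1/14)·s + 11/14 = 0
which factors as (s − 1)·(1/14·s − 11/14) = 0, giving roots s = 1 and s = (11/14)/(1/14) = 11. Since 11 ≥ 1, the smallest root in [0, 1] is s = 1.)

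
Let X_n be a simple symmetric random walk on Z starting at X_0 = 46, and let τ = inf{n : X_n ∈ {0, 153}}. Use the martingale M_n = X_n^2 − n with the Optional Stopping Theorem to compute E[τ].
E[τ] = 4922

M_n = X_n^2 − n is a martingale (since E[X_{n+1}^2 | F_n] = X_n^2 + 1). By OST (τ has finite mean in a bounded region), E[M_τ] = E[M_0] = X_0^2 − 0 = 46^2 = 2116. Also E[M_τ] = E[X_τ^2] − E[τ]. The walk exits at 0 or 153, with P(hit 153 first) = 46/153, so E[X_τ^2] = 153^2 · 46/153 + 0 = 7038. Thus E[τ] = E[X_τ^2] − E[M_τ] = 7038 − 2116 = 4922 = 46(153 − 46) = 4922.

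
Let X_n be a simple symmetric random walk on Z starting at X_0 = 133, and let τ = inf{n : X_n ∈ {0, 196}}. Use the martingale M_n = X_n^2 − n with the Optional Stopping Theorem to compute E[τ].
E[τ] = 8379

M_n = X_n^2 − n is a martingale (since E[X_{n+1}^2 | F_n] = X_n^2 + 1). By OST (τ has finite mean in a bounded region), E[M_τ] = E[M_0] = X_0^2 − 0 = 133^2 = 17689. Also E[M_τ] = E[X_τ^2] − E[τ]. The walk exits at 0 or 196, with P(hit 196 first) = 133/196, so E[X_τ^2] = 196^2 · 133/196 + 0 = 26068. Thus E[τ] = E[X_τ^2] − E[M_τ] = 26068 − 17689 = 8379 = 133(196 − 133) = 8379.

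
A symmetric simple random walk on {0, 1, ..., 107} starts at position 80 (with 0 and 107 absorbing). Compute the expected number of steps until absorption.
E[τ | X_0 = 80] = 2160

Let v_k = E[τ | X_0 = k]. Boundary: v_0 = v_107 = 0. Recurrence: v_k = 1 + (v_{k-1} + v_{k+1})/2 for 1 ≤ k ≤ 106. The particular solution to v_k − (v_{k-1} + v_{k+1})/2 = 1 is v_k = −k^2. Adding homogeneous solution A + B k and matching boundaries gives v_k = k (107 − k). Substituting k = 80: v_80 = 80 · 27 = 2160.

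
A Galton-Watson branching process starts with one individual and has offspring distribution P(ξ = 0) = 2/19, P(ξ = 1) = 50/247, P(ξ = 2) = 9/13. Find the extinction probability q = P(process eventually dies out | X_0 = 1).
q = 26/171

The pgf is f(s) = 2/19 + 50/247·s + 9/13·s². The extinction probability q is the smallest fixed point of f in [0, 1]. Setting s = f(s):
  9/13·s² + (50/247 − 1)·s + 2/19 = 0
  9/13·s² − (2/19 + 9/13)·s + 2/19 = 0
which factors as (s − 1)·(9/13·s − 2/19) = 0, giving roots s = 1 and s = (2/19)/(9/13) = 26/171.
Mean offspring μ = 50/247 + 2·9/13 = 392/247 > 1 (supercritical), so q < 1. The extinction probability is the smaller root: q = (2/19)/(9/13) = 26/171.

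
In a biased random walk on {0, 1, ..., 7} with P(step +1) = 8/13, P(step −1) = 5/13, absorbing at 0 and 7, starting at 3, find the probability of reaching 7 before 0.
P(hit 7 before 0) = (1 − (5/8)^3) / (1 − (5/8)^7) = 528384/673009

Let u_k denote P(reach 7 before 0 | start at k). Boundary: u_0 = 0, u_7 = 1. Recurrence: u_k = 8/13·u_{k+1} + 5/13·u_{k-1} for 1 ≤ k ≤ 6. Try u_k = A + B·r^k with r = q/p = (5/13)/(8/13) = 5/8. Substitution satisfies the recurrence; boundary conditions give:
  u_k = (1 − r^k) / (1 − r^N) = (1 − (5/8)^3) / (1 − (5/8)^7) = 528384/673009.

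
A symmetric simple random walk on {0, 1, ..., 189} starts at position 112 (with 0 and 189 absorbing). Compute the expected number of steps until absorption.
E[τ | X_0 = 112] = 8624

Let v_k = E[τ | X_0 = k]. Boundary: v_0 = v_189 = 0. Recurrence: v_k = 1 + (v_{k-1} + v_{k+1})/2 for 1 ≤ k ≤ 188. The particular solution to v_k − (v_{k-1} + v_{k+1})/2 = 1 is v_k = −k^2. Adding homogeneous solution A + B k and matching boundaries gives v_k = k (189 − k). Substituting k = 112: v_112 = 112 · 77 = 8624.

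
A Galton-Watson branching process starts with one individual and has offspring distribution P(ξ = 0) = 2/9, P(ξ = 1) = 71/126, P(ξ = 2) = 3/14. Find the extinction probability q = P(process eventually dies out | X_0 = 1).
q = 1

Mean offspring μ = 0·2/9 + 1·71/126 + 2·3/14 = 125/126 ≤ 1. For μ ≤ 1 with offspring not concentrated at 1, the Galton-Watson process goes extinct almost surely, so q = 1.
(Algebraic check: The pgf is f(s) = 2/9 + 71/126·s + 3/14·s². The extinction probability q is the smallest fixed point of f in [0, 1]. Setting s = f(s):
  3/14·s² + (71/126 − 1)·s + 2/9 = 0
  3/14·s² − (2/9 + 3/14)·s + 2/9 = 0
which factors as (s − 1)·(3/14·s − 2/9) = 0, giving roots s = 1 and s = (2/9)/(3/14) = 28/27. Since 28/27 ≥ 1, the smallest root in [0, 1] is s = 1.)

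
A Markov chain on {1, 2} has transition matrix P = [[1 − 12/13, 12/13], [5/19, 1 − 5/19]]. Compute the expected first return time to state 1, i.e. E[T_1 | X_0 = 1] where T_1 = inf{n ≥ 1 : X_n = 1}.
E[T_1 | X_0 = 1] = 1/π_1 = 293/65

For an irreducible recurrent Markov chain with stationary distribution π, E[T_i | X_0 = i] = 1/π_i (Kac's formula). Here π_1 = (5/19)/(12/13 + 5/19) = (5/19)/(293/247) = 65/293, so E[T_1 | X_0 = 1] = 1/π_1 = (12/13 + 5/19)/(5/19) = (293/247)/(5/19) = 293/65.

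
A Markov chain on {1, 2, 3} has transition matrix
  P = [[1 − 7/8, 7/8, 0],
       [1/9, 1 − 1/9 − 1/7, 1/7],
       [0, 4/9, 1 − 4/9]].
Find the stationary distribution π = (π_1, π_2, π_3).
π = (32/365, 252/365, 81/365)

This is a birth-death chain on three states, which satisfies detailed balance: π_1 · P_{12} = π_2 · P_{21} and π_2 · P_{23} = π_3 · P_{32}.
From π_1 · 7/8 = π_2 · 1/9: π_2/π_1 = (7/8)/(1/9) = 63/8.
From π_2 · 1/7 = π_3 · 4/9: π_3/π_2 = (1/7)/(4/9) = 9/28.
Take π_1 proportional to 1; then unnormalized π = (1, 63/8, 81/32). Normalize by dividing by the sum 365/32:
  π = (32/365, 252/365, 81/365).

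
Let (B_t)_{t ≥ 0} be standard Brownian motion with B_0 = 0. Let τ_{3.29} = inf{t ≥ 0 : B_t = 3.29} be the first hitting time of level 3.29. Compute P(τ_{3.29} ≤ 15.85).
P(τ_{3.29} ≤ 15.85) = 2(1 − Φ(3.29/√15.85)) = 2(1 − Φ(0.8264)) ≈ 0.4086

By the reflection principle for standard BM, P(τ_b ≤ t) = 2 · P(B_t ≥ b). Since B_t ~ N(0, t), P(B_t ≥ 3.29) = 1 − Φ(3.29/√t) = 1 − Φ(3.29/√15.85) = 1 − Φ(0.8264) ≈ 0.20429. Doubling: P(τ_{3.29} ≤ 15.85) ≈ 2 · 0.20429 = 0.40858 ≈ 0.4086.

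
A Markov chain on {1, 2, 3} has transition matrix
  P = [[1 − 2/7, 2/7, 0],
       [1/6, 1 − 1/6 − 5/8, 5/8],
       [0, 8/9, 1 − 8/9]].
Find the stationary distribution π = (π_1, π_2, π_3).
π = (112/439, 192/439, 135/439)

This is a birth-death chain on three states, which satisfies detailed balance: π_1 · P_{12} = π_2 · P_{21} and π_2 · P_{23} = π_3 · P_{32}.
From π_1 · 2/7 = π_2 · 1/6: π_2/π_1 = (2/7)/(1/6) = 12/7.
From π_2 · 5/8 = π_3 · 8/9: π_3/π_2 = (5/8)/(8/9) = 45/64.
Take π_1 proportional to 1; then unnormalized π = (1, 12/7, 135/112). Normalize by dividing by the sum 439/112:
  π = (112/439, 192/439, 135/439).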